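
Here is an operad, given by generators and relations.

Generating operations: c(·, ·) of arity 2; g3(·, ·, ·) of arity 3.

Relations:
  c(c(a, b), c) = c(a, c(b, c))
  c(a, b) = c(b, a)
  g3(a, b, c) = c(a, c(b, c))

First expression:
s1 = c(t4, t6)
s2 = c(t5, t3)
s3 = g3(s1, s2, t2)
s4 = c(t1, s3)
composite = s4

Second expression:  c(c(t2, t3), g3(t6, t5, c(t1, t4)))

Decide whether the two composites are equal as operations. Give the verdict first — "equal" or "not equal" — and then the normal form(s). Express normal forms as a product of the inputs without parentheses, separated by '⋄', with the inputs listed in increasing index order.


equal: each reduces to t1 ⋄ t2 ⋄ t3 ⋄ t4 ⋄ t5 ⋄ t6

The first composite normalizes to t1 ⋄ t2 ⋄ t3 ⋄ t4 ⋄ t5 ⋄ t6
The second composite normalizes to t1 ⋄ t2 ⋄ t3 ⋄ t4 ⋄ t5 ⋄ t6
The normal forms match — equal.


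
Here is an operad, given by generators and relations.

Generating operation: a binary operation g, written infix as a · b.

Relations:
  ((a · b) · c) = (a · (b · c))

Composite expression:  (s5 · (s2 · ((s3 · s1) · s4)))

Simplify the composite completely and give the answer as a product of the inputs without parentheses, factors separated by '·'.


s5 · s2 · s3 · s1 · s4


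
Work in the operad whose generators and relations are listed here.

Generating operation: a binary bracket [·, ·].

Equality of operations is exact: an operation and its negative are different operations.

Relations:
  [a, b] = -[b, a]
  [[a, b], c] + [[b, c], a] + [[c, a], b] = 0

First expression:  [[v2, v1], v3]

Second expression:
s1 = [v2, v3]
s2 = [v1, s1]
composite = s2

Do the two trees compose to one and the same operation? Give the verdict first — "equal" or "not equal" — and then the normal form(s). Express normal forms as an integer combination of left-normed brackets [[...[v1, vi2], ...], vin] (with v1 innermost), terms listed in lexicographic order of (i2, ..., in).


not equal — first -[[v1, v2], v3], second [[v1, v2], v3] - [[v1, v3], v2]

Reducing the first expression gives -[[v1, v2], v3]
Reducing the second expression gives [[v1, v2], v3] - [[v1, v3], v2]
No match — not equal.


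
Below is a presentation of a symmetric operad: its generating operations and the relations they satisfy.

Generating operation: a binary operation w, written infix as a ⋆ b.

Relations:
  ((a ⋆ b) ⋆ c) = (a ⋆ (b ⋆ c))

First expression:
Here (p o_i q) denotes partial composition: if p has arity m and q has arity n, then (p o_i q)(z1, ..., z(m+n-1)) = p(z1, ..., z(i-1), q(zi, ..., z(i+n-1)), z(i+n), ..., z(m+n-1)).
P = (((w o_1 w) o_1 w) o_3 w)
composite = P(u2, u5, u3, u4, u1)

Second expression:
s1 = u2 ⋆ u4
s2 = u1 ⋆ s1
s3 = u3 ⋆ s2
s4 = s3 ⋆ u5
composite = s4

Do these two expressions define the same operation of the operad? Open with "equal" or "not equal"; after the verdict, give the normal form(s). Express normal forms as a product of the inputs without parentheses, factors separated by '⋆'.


The first expression, normalized: u2 ⋆ u5 ⋆ u3 ⋆ u4 ⋆ u1
The second expression, normalized: u3 ⋆ u1 ⋆ u2 ⋆ u4 ⋆ u5
No match — not equal.

not equal; first: u2 ⋆ u5 ⋆ u3 ⋆ u4 ⋆ u1; second: u3 ⋆ u1 ⋆ u2 ⋆ u4 ⋆ u5


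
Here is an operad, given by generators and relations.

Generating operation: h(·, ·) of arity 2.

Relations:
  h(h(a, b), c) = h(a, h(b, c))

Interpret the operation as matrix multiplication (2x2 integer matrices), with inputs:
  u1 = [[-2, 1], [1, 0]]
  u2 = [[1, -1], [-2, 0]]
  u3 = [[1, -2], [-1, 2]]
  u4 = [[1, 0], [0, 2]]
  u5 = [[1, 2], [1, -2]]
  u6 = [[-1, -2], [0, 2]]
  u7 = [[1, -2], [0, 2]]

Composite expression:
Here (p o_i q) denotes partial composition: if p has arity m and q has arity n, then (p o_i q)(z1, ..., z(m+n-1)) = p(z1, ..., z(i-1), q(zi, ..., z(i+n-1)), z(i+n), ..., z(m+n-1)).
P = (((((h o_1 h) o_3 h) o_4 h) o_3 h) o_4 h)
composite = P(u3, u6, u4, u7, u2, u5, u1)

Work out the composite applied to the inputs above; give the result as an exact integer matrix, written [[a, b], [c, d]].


h(u3, u6) = [[-1, -6], [1, 6]]
h(u7, u2) = [[5, -1], [-4, 0]]
h(u4, h(u7, u2)) = [[5, -1], [-8, 0]]
h(u5, u1) = [[0, 1], [-4, 1]]
h(h(u4, h(u7, u2)), h(u5, u1)) = [[4, 4], [0, -8]]
h(h(u3, u6), h(h(u4, h(u7, u2)), h(u5, u1))) = [[-4, 44], [4, -44]]

[[-4, 44], [4, -44]]


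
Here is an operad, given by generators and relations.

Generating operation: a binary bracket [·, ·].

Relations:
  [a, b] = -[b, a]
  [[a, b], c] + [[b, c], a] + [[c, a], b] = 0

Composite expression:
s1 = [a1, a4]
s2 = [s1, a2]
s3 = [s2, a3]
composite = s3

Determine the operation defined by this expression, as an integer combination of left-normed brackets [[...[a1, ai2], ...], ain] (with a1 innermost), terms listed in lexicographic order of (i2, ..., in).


Left-normed coefficients sit on the a1-initial expansion words.
Composite bracket: [[[a1, a4], a2], a3]
Full expansion: 8 signed words from ab - ba (2^3 = 8).
Coefficients come from the a1-initial words:
  from a1a4a2a3, sign +1: term +[[[a1, a4], a2], a3]

[[[a1, a4], a2], a3]


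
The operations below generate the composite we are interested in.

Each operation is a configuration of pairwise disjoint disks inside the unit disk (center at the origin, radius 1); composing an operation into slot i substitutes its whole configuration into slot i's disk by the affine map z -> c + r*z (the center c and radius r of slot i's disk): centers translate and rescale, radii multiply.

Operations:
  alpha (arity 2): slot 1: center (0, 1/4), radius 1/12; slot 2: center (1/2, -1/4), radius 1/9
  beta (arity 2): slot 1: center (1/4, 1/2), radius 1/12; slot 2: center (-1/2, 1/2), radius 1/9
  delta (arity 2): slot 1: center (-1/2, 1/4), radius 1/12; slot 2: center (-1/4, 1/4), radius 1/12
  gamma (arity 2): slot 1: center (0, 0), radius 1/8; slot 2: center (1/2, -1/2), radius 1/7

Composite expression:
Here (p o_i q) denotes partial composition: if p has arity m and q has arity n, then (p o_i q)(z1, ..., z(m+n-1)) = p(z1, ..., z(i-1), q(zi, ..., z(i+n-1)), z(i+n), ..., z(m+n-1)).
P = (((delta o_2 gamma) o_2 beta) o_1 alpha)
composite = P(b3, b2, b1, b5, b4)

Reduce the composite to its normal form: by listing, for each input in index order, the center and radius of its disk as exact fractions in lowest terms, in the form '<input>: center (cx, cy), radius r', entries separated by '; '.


b1: center (-95/384, 49/192), radius 1/1152; b2: center (-11/24, 11/48), radius 1/108; b3: center (-1/2, 13/48), radius 1/144; b4: center (-5/24, 5/24), radius 1/84; b5: center (-49/192, 49/192), radius 1/864

Below delta, radii multiply path by path; the b-disk centers shift.
input b3: applying the 2 nested substitutions gives center (-1/2, 13/48), radius 1/144
input b2: applying the 2 nested substitutions gives center (-11/24, 11/48), radius 1/108
input b1: applying the 3 nested substitutions gives center (-95/384, 49/192), radius 1/1152
input b5: applying the 3 nested substitutions gives center (-49/192, 49/192), radius 1/864
input b4: applying the 2 nested substitutions gives center (-5/24, 5/24), radius 1/84


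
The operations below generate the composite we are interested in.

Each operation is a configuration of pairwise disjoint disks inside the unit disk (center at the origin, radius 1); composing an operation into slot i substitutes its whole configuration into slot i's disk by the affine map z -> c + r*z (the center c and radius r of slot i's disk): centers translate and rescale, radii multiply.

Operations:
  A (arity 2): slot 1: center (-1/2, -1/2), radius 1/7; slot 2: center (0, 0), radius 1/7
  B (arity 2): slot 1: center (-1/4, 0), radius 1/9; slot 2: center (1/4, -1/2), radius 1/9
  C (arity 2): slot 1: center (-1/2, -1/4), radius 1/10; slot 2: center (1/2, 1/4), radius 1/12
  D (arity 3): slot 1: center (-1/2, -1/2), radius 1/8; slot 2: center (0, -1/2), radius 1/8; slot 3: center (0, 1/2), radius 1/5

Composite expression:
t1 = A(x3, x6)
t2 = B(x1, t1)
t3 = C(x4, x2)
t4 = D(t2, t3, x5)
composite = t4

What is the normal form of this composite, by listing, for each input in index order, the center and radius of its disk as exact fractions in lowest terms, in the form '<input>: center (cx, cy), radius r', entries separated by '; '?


Affine substitution under D: radii multiply and x-centers shift.
input x1: composing its 2 substitution steps yields center (-17/32, -1/2), radius 1/72
input x3: composing its 3 substitution steps yields center (-137/288, -41/72), radius 1/504
input x6: composing its 3 substitution steps yields center (-15/32, -9/16), radius 1/504
input x4: composing its 2 substitution steps yields center (-1/16, -17/32), radius 1/80
input x2: composing its 2 substitution steps yields center (1/16, -15/32), radius 1/96
input x5: composing its 1 substitution step yields center (0, 1/2), radius 1/5

x1: center (-17/32, -1/2), radius 1/72; x2: center (1/16, -15/32), radius 1/96; x3: center (-137/288, -41/72), radius 1/504; x4: center (-1/16, -17/32), radius 1/80; x5: center (0, 1/2), radius 1/5; x6: center (-15/32, -9/16), radius 1/504


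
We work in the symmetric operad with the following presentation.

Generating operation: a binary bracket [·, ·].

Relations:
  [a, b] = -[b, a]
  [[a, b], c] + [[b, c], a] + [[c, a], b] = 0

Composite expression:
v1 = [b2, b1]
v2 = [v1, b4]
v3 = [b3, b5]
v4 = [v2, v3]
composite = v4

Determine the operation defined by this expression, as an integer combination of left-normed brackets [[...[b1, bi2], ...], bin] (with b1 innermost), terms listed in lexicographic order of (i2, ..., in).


-[[[[b1, b2], b4], b3], b5] + [[[[b1, b2], b4], b5], b3]

Antisymmetry and Jacobi reduce to b1-anchored left-normed brackets.
Composite bracket: [[[b2, b1], b4], [b3, b5]]
Under [a, b] = ab - ba we get 16 signed associative words (2^4 = 16).
The b1-initial words carry the normal form:
  word b1b2b4b3b5 has sign -1, contributing -[[[[b1, b2], b4], b3], b5]
  word b1b2b4b5b3 has sign +1, contributing +[[[[b1, b2], b4], b5], b3]


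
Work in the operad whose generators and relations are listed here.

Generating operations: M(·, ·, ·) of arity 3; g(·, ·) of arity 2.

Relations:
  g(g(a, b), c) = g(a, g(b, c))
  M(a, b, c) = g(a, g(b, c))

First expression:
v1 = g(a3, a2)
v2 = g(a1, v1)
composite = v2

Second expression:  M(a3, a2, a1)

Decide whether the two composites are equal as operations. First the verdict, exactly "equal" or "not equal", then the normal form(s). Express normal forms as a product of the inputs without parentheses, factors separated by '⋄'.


not equal — first a1 ⋄ a3 ⋄ a2, second a3 ⋄ a2 ⋄ a1

The first expression, normalized: a1 ⋄ a3 ⋄ a2
The second expression, normalized: a3 ⋄ a2 ⋄ a1
Different reductions; not equal.


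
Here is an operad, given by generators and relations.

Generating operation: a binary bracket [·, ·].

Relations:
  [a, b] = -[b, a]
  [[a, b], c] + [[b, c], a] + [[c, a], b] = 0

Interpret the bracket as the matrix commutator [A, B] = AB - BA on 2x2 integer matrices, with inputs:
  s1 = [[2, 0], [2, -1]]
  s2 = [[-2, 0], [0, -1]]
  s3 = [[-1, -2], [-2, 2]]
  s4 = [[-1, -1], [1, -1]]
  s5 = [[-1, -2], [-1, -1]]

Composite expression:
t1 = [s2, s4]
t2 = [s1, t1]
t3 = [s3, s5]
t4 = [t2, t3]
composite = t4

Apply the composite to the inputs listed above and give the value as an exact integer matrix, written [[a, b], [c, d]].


[s2, s4] = [[0, 1], [1, 0]]
[s1, [s2, s4]] = [[-2, 3], [-3, 2]]
[s3, s5] = [[-2, 6], [-3, 2]]
[[s1, [s2, s4]], [s3, s5]] = [[9, -12], [0, -9]]

[[9, -12], [0, -9]]


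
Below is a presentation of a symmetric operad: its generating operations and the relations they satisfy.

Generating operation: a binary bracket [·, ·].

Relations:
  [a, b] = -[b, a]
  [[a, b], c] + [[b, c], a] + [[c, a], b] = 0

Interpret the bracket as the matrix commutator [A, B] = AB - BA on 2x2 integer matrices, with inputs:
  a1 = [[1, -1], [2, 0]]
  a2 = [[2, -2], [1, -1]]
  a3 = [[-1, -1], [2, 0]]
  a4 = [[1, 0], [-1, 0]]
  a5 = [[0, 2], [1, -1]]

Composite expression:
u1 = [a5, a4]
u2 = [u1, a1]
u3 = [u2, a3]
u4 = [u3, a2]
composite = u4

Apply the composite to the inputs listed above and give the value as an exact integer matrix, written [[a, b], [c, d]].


[a5, a4] = [[-2, -2], [2, 2]]
[[a5, a4], a1] = [[-2, 6], [10, 2]]
[[[a5, a4], a1], a3] = [[22, 10], [-2, -22]]
[[[[a5, a4], a1], a3], a2] = [[6, -118], [-50, -6]]

[[6, -118], [-50, -6]]


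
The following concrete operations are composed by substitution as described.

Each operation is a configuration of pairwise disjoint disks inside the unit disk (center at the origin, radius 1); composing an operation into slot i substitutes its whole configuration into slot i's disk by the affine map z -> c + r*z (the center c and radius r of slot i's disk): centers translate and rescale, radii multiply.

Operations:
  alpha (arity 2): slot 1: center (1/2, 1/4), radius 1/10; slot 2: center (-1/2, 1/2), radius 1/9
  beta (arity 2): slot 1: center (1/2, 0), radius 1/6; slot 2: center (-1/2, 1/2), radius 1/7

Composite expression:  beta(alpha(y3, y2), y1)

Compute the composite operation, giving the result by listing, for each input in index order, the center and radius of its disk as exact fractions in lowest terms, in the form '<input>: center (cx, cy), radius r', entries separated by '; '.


Each y-disk chains the slot maps above it in beta; radii multiply.
input y3: applying the 2 nested substitutions gives center (7/12, 1/24), radius 1/60
input y2: applying the 2 nested substitutions gives center (5/12, 1/12), radius 1/54
input y1: applying the 1 nested substitution gives center (-1/2, 1/2), radius 1/7

y1: center (-1/2, 1/2), radius 1/7; y2: center (5/12, 1/12), radius 1/54; y3: center (7/12, 1/24), radius 1/60


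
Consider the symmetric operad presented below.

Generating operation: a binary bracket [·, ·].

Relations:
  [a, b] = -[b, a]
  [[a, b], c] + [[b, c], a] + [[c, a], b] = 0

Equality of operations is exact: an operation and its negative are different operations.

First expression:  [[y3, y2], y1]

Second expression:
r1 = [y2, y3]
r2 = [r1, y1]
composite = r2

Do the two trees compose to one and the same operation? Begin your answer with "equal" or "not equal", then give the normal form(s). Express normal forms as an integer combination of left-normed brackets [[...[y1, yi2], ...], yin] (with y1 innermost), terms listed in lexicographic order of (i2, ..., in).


Reducing the first expression gives [[y1, y2], y3] - [[y1, y3], y2]
Reducing the second expression gives -[[y1, y2], y3] + [[y1, y3], y2]
The forms do not match — not equal.

not equal; first: [[y1, y2], y3] - [[y1, y3], y2]; second: -[[y1, y2], y3] + [[y1, y3], y2]


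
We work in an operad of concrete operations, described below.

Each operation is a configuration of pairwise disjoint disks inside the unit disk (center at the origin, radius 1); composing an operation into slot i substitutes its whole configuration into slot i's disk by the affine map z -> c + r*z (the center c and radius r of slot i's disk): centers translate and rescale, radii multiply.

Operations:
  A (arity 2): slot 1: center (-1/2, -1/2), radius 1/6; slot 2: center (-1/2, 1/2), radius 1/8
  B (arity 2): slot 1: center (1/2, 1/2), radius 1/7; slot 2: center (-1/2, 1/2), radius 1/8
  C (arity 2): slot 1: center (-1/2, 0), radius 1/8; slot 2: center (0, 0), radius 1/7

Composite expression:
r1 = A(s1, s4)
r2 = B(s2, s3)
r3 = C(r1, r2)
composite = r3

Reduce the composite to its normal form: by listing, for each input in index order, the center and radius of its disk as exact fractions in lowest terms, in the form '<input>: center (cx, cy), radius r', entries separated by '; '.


s1: center (-9/16, -1/16), radius 1/48; s2: center (1/14, 1/14), radius 1/49; s3: center (-1/14, 1/14), radius 1/56; s4: center (-9/16, 1/16), radius 1/64

Below C, radii multiply path by path; the s-disk centers shift.
for s1, the 2-step affine chain lands on center (-9/16, -1/16), radius 1/48
for s4, the 2-step affine chain lands on center (-9/16, 1/16), radius 1/64
for s2, the 2-step affine chain lands on center (1/14, 1/14), radius 1/49
for s3, the 2-step affine chain lands on center (-1/14, 1/14), radius 1/56


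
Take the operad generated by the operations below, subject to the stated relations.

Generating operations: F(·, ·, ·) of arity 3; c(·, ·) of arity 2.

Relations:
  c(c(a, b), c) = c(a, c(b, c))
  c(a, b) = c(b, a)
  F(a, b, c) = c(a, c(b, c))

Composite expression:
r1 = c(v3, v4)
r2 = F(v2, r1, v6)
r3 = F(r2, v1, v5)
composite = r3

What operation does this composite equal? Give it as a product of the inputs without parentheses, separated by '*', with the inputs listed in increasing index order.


v1 * v2 * v3 * v4 * v5 * v6

Any arrangement under F is one operation, so sort the v-inputs.
c(v3, v4) linearizes to v3 * v4
F(v2, c(v3, v4), v6) linearizes to v2 * v3 * v4 * v6
F(F(v2, c(v3, v4), v6), v1, v5) linearizes to v2 * v3 * v4 * v6 * v1 * v5
commutativity sorts the factors: v1 * v2 * v3 * v4 * v5 * v6


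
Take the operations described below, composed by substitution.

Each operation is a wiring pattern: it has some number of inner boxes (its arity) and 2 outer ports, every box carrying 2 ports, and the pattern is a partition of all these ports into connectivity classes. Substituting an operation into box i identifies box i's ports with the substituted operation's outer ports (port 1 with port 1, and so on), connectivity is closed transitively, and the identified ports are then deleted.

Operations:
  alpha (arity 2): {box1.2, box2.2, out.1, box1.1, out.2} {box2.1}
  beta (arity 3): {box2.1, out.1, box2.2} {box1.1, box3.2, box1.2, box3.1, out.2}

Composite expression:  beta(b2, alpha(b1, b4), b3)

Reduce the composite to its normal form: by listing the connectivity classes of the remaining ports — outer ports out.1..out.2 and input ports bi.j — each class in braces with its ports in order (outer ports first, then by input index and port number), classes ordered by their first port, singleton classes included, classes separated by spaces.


{out.1, b1.1, b1.2, b4.2} {out.2, b2.1, b2.2, b3.1, b3.2} {b4.1}

Reachability decides: close wires over beta-identified ports.
through alpha, on inputs (b1, b4): {out.1, out.2, b1.1, b1.2, b4.2} {b4.1} (out.j = stage outer ports)
through beta, on inputs (b2, b1, b4, b3): {out.1, b1.1, b1.2, b4.2} {out.2, b2.1, b2.2, b3.1, b3.2} {b4.1} (out.j = stage outer ports)


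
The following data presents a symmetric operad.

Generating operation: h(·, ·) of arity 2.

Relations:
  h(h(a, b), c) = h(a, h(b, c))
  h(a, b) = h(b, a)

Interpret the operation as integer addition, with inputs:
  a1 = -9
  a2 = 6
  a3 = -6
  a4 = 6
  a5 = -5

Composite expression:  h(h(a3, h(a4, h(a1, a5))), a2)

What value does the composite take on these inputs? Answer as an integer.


h(a1, a5) = -14
h(a4, h(a1, a5)) = -8
h(a3, h(a4, h(a1, a5))) = -14
h(h(a3, h(a4, h(a1, a5))), a2) = -8

-8


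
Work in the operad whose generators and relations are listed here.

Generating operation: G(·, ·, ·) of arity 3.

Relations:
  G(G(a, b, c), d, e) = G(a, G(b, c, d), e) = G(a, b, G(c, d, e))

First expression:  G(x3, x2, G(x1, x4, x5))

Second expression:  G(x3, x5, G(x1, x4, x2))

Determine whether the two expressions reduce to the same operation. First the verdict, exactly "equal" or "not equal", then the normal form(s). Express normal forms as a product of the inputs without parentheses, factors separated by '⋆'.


not equal; the first gives x3 ⋆ x2 ⋆ x1 ⋆ x4 ⋆ x5 and the second x3 ⋆ x5 ⋆ x1 ⋆ x4 ⋆ x2

The first composite normalizes to x3 ⋆ x2 ⋆ x1 ⋆ x4 ⋆ x5
The second composite normalizes to x3 ⋆ x5 ⋆ x1 ⋆ x4 ⋆ x2
Different reductions; not equal.


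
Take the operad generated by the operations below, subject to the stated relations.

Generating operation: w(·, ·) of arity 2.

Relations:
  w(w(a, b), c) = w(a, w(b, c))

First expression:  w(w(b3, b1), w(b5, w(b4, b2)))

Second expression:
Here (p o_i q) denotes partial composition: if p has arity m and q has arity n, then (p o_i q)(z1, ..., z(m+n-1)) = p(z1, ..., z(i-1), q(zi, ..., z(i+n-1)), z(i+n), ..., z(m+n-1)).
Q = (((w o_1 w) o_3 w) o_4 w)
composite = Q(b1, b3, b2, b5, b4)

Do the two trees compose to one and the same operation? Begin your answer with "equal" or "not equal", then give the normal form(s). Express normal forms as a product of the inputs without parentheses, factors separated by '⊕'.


not equal; first: b3 ⊕ b1 ⊕ b5 ⊕ b4 ⊕ b2; second: b1 ⊕ b3 ⊕ b2 ⊕ b5 ⊕ b4

Normal form of the first expression: b3 ⊕ b1 ⊕ b5 ⊕ b4 ⊕ b2
Normal form of the second expression: b1 ⊕ b3 ⊕ b2 ⊕ b5 ⊕ b4
Different reductions; not equal.


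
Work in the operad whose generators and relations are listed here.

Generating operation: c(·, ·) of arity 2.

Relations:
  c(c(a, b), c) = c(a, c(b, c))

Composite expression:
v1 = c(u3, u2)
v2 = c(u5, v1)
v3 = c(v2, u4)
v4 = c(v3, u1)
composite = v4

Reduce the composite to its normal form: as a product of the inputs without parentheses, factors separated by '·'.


u5 · u3 · u2 · u4 · u1

Under associativity of c, the answer is the u's in reading order.
c(u3, u2) unparenthesizes to u3 · u2
c(u5, c(u3, u2)) unparenthesizes to u5 · u3 · u2
c(c(u5, c(u3, u2)), u4) unparenthesizes to u5 · u3 · u2 · u4
c(c(c(u5, c(u3, u2)), u4), u1) unparenthesizes to u5 · u3 · u2 · u4 · u1


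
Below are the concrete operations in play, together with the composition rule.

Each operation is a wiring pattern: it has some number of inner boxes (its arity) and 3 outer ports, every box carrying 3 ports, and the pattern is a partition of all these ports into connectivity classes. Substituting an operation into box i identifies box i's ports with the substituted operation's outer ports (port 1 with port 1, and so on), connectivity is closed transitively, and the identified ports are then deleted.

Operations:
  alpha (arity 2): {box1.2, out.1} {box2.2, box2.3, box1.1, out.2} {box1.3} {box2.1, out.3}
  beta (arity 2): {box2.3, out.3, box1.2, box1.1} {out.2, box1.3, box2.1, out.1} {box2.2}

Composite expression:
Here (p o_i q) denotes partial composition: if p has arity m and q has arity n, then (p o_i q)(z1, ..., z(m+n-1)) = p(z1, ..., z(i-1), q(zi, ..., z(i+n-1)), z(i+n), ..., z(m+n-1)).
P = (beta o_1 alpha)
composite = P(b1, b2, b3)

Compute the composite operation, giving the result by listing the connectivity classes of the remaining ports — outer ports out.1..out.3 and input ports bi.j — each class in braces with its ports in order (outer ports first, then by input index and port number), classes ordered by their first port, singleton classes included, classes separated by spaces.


{out.1, out.2, b2.1, b3.1} {out.3, b1.1, b1.2, b2.2, b2.3, b3.3} {b1.3} {b3.2}

Connectivity passes through glued beta-boundaries; trace each wire chain.
stage alpha: inputs (b1, b2), connectivity {out.1, b1.2} {out.2, b1.1, b2.2, b2.3} {out.3, b2.1} {b1.3}, out.j its boundary
stage beta: inputs (b1, b2, b3), connectivity {out.1, out.2, b2.1, b3.1} {out.3, b1.1, b1.2, b2.2, b2.3, b3.3} {b1.3} {b3.2}, out.j its boundary


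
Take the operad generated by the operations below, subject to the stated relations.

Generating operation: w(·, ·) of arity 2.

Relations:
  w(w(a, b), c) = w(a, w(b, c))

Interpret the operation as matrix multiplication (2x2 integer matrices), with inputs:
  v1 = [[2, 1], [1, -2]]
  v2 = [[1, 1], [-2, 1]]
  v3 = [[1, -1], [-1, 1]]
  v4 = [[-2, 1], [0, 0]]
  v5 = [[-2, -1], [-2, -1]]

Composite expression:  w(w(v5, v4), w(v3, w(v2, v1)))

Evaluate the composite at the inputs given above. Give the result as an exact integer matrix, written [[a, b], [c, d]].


[[36, 18], [36, 18]]

w(v5, v4) = [[4, -2], [4, -2]]
w(v2, v1) = [[3, -1], [-3, -4]]
w(v3, w(v2, v1)) = [[6, 3], [-6, -3]]
w(w(v5, v4), w(v3, w(v2, v1))) = [[36, 18], [36, 18]]


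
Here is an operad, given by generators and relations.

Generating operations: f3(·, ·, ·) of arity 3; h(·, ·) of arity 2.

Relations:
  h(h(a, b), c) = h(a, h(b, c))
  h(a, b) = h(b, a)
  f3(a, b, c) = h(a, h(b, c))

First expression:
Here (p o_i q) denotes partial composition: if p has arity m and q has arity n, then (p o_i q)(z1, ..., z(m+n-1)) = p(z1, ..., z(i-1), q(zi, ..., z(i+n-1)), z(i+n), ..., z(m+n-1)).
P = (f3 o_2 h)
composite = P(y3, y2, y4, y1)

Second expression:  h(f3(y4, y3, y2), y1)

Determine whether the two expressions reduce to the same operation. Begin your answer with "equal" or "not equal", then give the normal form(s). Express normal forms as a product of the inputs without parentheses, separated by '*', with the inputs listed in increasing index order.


Normal form of the first expression: y1 * y2 * y3 * y4
Normal form of the second expression: y1 * y2 * y3 * y4
Same normal form: equal.

equal; the common form is y1 * y2 * y3 * y4


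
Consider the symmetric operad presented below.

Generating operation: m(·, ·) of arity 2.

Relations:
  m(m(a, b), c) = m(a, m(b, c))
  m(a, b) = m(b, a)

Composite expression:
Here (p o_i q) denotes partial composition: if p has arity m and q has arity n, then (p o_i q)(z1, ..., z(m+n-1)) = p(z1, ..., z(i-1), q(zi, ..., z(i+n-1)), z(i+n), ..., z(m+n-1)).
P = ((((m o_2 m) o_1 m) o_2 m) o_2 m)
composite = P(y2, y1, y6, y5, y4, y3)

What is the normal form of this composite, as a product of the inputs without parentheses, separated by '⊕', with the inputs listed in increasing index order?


y1 ⊕ y2 ⊕ y3 ⊕ y4 ⊕ y5 ⊕ y6

Key point: m commutes, so take the y-inputs in any fixed order.
m(y1, y6) reduces to y1 ⊕ y6
m(m(y1, y6), y5) reduces to y1 ⊕ y6 ⊕ y5
m(y2, m(m(y1, y6), y5)) reduces to y2 ⊕ y1 ⊕ y6 ⊕ y5
m(y4, y3) reduces to y4 ⊕ y3
m(m(y2, m(m(y1, y6), y5)), m(y4, y3)) reduces to y2 ⊕ y1 ⊕ y6 ⊕ y5 ⊕ y4 ⊕ y3
sorting the factors by input index: y1 ⊕ y2 ⊕ y3 ⊕ y4 ⊕ y5 ⊕ y6


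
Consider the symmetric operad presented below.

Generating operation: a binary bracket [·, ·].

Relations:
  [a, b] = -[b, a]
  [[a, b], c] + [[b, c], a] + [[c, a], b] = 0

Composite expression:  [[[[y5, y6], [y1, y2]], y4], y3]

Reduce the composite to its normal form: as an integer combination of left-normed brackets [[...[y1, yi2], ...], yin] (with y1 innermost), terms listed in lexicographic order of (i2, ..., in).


Skip Jacobi rewriting: expand, keep y1-initial words, read off terms.
Composite bracket: [[[[y5, y6], [y1, y2]], y4], y3]
Expanding via [a, b] = ab - ba: 32 signed words (2^5 = 32).
The y1-initial words carry the normal form:
  the word y1y2y5y6y4y3 carries sign -1 and contributes -[[[[[y1, y2], y5], y6], y4], y3]
  the word y1y2y6y5y4y3 carries sign +1 and contributes +[[[[[y1, y2], y6], y5], y4], y3]

-[[[[[y1, y2], y5], y6], y4], y3] + [[[[[y1, y2], y6], y5], y4], y3]


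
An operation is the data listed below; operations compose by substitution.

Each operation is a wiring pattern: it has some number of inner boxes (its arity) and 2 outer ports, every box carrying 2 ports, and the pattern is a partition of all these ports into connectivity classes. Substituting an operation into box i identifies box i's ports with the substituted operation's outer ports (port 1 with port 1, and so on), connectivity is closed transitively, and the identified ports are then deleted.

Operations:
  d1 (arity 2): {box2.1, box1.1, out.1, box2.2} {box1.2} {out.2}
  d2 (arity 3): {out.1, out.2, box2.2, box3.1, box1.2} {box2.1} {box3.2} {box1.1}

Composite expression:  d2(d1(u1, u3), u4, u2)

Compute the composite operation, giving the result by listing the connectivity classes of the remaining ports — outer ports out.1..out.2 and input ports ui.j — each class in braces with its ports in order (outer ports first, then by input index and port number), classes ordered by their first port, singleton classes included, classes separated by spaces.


{out.1, out.2, u2.1, u4.2} {u1.1, u3.1, u3.2} {u1.2} {u2.2} {u4.1}

Treat the ports identified at d2 as solder joints: merge, then drop.
d1 over (u1, u3) gives {out.1, u1.1, u3.1, u3.2} {out.2} {u1.2}, out.j being that stage's outer ports
d2 over (u1, u3, u4, u2) gives {out.1, out.2, u2.1, u4.2} {u1.1, u3.1, u3.2} {u1.2} {u2.2} {u4.1}, out.j being that stage's outer ports


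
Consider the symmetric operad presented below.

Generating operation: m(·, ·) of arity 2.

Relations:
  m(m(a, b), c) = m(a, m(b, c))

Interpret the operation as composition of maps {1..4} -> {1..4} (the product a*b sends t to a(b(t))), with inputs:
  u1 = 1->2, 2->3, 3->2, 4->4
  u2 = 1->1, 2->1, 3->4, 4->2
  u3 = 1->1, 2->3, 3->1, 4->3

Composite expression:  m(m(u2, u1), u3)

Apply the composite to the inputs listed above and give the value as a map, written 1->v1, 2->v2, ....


m(u2, u1) = 1->1, 2->4, 3->1, 4->2
m(m(u2, u1), u3) = 1->1, 2->1, 3->1, 4->1

1->1, 2->1, 3->1, 4->1


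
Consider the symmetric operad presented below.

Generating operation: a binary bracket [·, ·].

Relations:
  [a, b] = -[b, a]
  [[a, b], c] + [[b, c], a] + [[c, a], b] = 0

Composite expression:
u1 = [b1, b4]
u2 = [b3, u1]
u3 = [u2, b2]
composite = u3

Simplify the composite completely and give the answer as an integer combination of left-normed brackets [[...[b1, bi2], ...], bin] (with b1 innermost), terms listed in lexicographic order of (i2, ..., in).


Antisymmetry and Jacobi reduce to b1-anchored left-normed brackets.
Composite bracket: [[b3, [b1, b4]], b2]
Under [a, b] = ab - ba we get 8 signed associative words (2^3 = 8).
Coefficients come from the b1-initial words:
  from b1b4b3b2, sign -1: term -[[[b1, b4], b3], b2]

-[[[b1, b4], b3], b2]


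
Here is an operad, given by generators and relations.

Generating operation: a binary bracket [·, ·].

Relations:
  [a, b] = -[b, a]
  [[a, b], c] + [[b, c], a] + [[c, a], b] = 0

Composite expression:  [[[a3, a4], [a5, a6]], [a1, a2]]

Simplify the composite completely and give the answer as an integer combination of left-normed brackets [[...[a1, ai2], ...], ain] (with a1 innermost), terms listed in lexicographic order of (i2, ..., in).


-[[[[[a1, a2], a3], a4], a5], a6] + [[[[[a1, a2], a3], a4], a6], a5] + [[[[[a1, a2], a4], a3], a5], a6] - [[[[[a1, a2], a4], a3], a6], a5] + [[[[[a1, a2], a5], a6], a3], a4] - [[[[[a1, a2], a5], a6], a4], a3] - [[[[[a1, a2], a6], a5], a3], a4] + [[[[[a1, a2], a6], a5], a4], a3]

Antisymmetry and Jacobi reduce to a1-anchored left-normed brackets.
Composite bracket: [[[a3, a4], [a5, a6]], [a1, a2]]
Each bracket splits as ab - ba, giving 32 signed words (2^5 = 32).
Coefficients come from the a1-initial words:
  from a1a2a3a4a5a6, sign -1: term -[[[[[a1, a2], a3], a4], a5], a6]
  from a1a2a3a4a6a5, sign +1: term +[[[[[a1, a2], a3], a4], a6], a5]
  from a1a2a4a3a5a6, sign +1: term +[[[[[a1, a2], a4], a3], a5], a6]
  from a1a2a4a3a6a5, sign -1: term -[[[[[a1, a2], a4], a3], a6], a5]
  from a1a2a5a6a3a4, sign +1: term +[[[[[a1, a2], a5], a6], a3], a4]
  from a1a2a5a6a4a3, sign -1: term -[[[[[a1, a2], a5], a6], a4], a3]
  from a1a2a6a5a3a4, sign -1: term -[[[[[a1, a2], a6], a5], a3], a4]
  from a1a2a6a5a4a3, sign +1: term +[[[[[a1, a2], a6], a5], a4], a3]


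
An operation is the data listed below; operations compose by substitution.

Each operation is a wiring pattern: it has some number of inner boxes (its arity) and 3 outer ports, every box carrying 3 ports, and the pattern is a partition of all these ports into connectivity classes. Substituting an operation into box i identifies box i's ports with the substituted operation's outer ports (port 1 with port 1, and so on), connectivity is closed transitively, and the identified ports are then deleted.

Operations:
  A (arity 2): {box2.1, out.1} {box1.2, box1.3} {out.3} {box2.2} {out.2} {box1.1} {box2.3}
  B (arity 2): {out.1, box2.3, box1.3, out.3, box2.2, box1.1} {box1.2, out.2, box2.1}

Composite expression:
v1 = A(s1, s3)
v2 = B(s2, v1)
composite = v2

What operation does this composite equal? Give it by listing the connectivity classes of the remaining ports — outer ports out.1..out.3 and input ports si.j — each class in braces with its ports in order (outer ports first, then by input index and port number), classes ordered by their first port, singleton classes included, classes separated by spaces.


Reachability decides: close wires over B-identified ports.
through A, on inputs (s1, s3): {out.1, s3.1} {out.2} {out.3} {s1.1} {s1.2, s1.3} {s3.2} {s3.3} (out.j = stage outer ports)
through B, on inputs (s2, s1, s3): {out.1, out.3, s2.1, s2.3} {out.2, s2.2, s3.1} {s1.1} {s1.2, s1.3} {s3.2} {s3.3} (out.j = stage outer ports)

{out.1, out.3, s2.1, s2.3} {out.2, s2.2, s3.1} {s1.1} {s1.2, s1.3} {s3.2} {s3.3}


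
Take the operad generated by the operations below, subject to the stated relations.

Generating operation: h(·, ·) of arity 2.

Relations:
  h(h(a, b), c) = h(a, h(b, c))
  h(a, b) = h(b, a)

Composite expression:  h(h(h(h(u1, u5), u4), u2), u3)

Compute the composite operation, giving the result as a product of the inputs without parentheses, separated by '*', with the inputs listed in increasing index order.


u1 * u2 * u3 * u4 * u5


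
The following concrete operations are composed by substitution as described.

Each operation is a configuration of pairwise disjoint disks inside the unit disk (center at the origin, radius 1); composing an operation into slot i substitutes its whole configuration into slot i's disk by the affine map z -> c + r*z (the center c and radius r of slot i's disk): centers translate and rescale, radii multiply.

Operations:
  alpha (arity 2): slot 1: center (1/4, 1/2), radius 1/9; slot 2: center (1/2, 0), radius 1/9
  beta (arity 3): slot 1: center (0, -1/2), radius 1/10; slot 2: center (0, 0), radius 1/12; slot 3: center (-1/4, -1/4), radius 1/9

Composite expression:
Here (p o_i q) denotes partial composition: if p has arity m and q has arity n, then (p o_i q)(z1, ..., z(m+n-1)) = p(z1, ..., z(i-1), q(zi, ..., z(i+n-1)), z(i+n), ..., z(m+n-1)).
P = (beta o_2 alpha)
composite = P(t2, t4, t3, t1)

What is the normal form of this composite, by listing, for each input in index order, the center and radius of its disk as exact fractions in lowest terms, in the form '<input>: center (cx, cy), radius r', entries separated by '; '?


t1: center (-1/4, -1/4), radius 1/9; t2: center (0, -1/2), radius 1/10; t3: center (1/24, 0), radius 1/108; t4: center (1/48, 1/24), radius 1/108

Affine substitution under beta: radii multiply and t-centers shift.
input t2: composing its 1 substitution step yields center (0, -1/2), radius 1/10
input t4: composing its 2 substitution steps yields center (1/48, 1/24), radius 1/108
input t3: composing its 2 substitution steps yields center (1/24, 0), radius 1/108
input t1: composing its 1 substitution step yields center (-1/4, -1/4), radius 1/9


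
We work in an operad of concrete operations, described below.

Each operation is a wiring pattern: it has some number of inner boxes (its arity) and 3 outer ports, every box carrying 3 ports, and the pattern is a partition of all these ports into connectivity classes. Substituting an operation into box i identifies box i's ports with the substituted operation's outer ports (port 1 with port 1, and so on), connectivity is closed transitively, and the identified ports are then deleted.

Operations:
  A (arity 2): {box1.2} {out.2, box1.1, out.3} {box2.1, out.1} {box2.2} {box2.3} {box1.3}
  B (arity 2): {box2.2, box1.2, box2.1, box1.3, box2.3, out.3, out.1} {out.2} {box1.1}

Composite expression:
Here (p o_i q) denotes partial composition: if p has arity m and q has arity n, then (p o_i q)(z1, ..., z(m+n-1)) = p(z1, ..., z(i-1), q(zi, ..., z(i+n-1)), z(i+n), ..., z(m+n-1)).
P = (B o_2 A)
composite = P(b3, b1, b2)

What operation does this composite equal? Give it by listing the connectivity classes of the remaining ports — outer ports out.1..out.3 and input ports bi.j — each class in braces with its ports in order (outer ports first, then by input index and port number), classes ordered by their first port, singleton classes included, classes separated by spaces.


{out.1, out.3, b1.1, b2.1, b3.2, b3.3} {out.2} {b1.2} {b1.3} {b2.2} {b2.3} {b3.1}

Connectivity passes through glued B-boundaries; trace each wire chain.
through A, on inputs (b1, b2): {out.1, b2.1} {out.2, out.3, b1.1} {b1.2} {b1.3} {b2.2} {b2.3} (out.j = stage outer ports)
through B, on inputs (b3, b1, b2): {out.1, out.3, b1.1, b2.1, b3.2, b3.3} {out.2} {b1.2} {b1.3} {b2.2} {b2.3} {b3.1} (out.j = stage outer ports)


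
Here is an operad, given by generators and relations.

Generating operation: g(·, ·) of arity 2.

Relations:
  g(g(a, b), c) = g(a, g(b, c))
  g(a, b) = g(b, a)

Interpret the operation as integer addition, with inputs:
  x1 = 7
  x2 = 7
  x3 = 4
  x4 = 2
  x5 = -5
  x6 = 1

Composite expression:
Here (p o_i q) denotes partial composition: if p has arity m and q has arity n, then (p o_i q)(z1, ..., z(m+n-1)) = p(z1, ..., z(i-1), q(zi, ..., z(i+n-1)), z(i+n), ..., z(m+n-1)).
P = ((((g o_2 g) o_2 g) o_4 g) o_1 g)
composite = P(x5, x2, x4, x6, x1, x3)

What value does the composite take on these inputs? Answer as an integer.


16

g(x5, x2) = 2
g(x4, x6) = 3
g(x1, x3) = 11
g(g(x4, x6), g(x1, x3)) = 14
g(g(x5, x2), g(g(x4, x6), g(x1, x3))) = 16


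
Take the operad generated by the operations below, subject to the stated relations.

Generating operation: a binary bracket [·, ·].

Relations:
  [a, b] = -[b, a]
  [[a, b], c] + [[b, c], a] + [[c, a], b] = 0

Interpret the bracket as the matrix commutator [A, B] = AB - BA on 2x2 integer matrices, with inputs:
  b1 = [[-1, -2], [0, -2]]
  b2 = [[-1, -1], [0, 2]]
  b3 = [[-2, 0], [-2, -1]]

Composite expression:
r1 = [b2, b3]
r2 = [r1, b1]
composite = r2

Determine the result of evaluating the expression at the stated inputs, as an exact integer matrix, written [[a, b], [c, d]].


[[-12, -7], [-6, 12]]


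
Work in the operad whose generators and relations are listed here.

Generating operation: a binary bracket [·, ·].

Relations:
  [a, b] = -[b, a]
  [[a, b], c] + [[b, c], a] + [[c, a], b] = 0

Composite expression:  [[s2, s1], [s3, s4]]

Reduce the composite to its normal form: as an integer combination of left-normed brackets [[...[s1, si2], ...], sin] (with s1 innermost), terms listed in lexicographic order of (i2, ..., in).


-[[[s1, s2], s3], s4] + [[[s1, s2], s4], s3]

Left-normed coefficients sit on the s1-initial expansion words.
Composite bracket: [[s2, s1], [s3, s4]]
Expanding via [a, b] = ab - ba: 8 signed words (2^3 = 8).
Coefficients come from the s1-initial words:
  s1s2s3s4 appears with sign -1, giving the term -[[[s1, s2], s3], s4]
  s1s2s4s3 appears with sign +1, giving the term +[[[s1, s2], s4], s3]


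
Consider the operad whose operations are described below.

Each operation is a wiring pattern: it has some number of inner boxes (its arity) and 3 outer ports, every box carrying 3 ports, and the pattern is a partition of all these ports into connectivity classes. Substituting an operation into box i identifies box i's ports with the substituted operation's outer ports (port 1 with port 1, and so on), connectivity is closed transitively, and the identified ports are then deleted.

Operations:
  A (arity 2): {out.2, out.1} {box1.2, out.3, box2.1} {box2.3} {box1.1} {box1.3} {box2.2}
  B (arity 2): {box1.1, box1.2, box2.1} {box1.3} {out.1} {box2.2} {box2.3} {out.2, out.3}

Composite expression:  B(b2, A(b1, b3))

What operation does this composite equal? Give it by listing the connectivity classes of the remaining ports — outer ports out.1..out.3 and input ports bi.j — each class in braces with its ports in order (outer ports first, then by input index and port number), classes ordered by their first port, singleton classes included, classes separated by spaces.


{out.1} {out.2, out.3} {b1.1} {b1.2, b3.1} {b1.3} {b2.1, b2.2} {b2.3} {b3.2} {b3.3}


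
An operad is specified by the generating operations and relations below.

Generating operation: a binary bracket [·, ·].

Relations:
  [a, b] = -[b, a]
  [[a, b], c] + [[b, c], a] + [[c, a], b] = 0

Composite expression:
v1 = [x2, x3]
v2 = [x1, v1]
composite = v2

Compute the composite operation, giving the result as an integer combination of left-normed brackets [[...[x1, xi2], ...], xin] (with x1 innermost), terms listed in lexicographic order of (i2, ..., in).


Left-normed coefficients sit on the x1-initial expansion words.
Composite bracket: [x1, [x2, x3]]
Each bracket splits as ab - ba, giving 4 signed words (2^2 = 4).
Words beginning with x1 determine it all:
  from x1x2x3, sign +1: term +[[x1, x2], x3]
  from x1x3x2, sign -1: term -[[x1, x3], x2]

[[x1, x2], x3] - [[x1, x3], x2]
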